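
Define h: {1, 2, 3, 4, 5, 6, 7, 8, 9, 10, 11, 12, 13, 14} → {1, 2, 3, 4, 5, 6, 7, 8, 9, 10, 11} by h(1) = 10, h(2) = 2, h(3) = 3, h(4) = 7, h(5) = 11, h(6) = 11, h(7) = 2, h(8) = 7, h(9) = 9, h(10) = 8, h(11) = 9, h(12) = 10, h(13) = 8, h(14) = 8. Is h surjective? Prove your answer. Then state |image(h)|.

No element maps to 1, so h is not surjective.
The image of h is {2, 3, 7, 8, 9, 10, 11}, which has 7 elements.

7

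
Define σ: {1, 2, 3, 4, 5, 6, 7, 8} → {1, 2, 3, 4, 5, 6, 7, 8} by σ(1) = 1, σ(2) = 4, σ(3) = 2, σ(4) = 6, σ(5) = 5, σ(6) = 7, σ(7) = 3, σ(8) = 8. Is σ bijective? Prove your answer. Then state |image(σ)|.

The values 1, 4, 2, 6, 5, 7, 3, 8 are a permutation of {1, 2, 3, 4, 5, 6, 7, 8}: each element appears exactly once.
So σ is injective and surjective, hence bijective.
The image of σ is {1, 2, 3, 4, 5, 6, 7, 8}, which has 8 elements.

8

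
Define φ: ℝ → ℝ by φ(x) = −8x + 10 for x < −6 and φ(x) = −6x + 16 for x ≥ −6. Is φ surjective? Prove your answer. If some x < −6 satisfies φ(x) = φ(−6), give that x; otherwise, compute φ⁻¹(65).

Both pieces are strictly decreasing (slopes −8 and −6), so each is injective on its own interval.
The left piece maps (−∞, −6) onto (58, ∞); the right piece maps [−6, ∞) onto (−∞, 52].
The union (58, ∞) ∪ (−∞, 52] omits the interval between 58 and 52; in particular 58 has no preimage. So φ is not surjective.
Because the two images are disjoint, no x < −6 has φ(x) = φ(−6), so we compute φ⁻¹(65): 65 lies in (58, ∞), so solve −8x + 10 = 65: x = (65 − 10)/(−8) = −55/8.

-55/8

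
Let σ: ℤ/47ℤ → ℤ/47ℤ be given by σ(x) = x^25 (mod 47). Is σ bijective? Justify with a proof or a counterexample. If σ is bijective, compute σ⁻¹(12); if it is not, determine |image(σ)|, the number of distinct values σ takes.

24

Since 47 is prime, the nonzero elements of ℤ/47ℤ form a cyclic group of order 46.
As gcd(25, 46) = 1, raising to the 25th power is a bijection on this group: if s^25 ≡ t^25 then (st^{−1})^25 = 1, and the only element of order dividing gcd(25, 46) = 1 is 1, so s = t.
With σ(0) = 0 this makes σ injective on all of ℤ/47ℤ, hence bijective (finite equal-size domain and codomain). In particular σ is bijective.
Since σ is bijective, we find the preimage of 12. The inverse of x ↦ x^25 on (ℤ/47ℤ)^× is x ↦ x^35, because 25·35 = 875 = 19·46 + 1 ≡ 1 (mod 46) and x^{46} = 1 for x ≠ 0 (Fermat). So σ⁻¹(12) = 12^35 mod 47.
Repeated squaring mod 47: 12^1 ≡ 12, 12^2 ≡ 12² = 144 ≡ 3, 12^4 ≡ 3² = 9, 12^8 ≡ 9² = 81 ≡ 34, 12^16 ≡ 34² = 1156 ≡ 28, 12^32 ≡ 28² = 784 ≡ 32. Since 35 = 32 + 2 + 1, 12^35 ≡ 32·3·12: 32·3 = 96 ≡ 2, then 2·12 = 24. So 12^35 ≡ 24 (mod 47).
Hence σ⁻¹(12) = 24.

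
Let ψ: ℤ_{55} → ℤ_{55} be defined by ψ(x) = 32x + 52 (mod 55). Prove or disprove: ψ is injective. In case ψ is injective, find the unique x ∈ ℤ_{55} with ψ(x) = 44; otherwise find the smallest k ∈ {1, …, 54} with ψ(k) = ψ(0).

41

Recall that ψ is injective if ψ(x_1) = ψ(x_2) implies x_1 = x_2.
If ψ(x_1) = ψ(x_2), then 32x_1 ≡ 32x_2 (mod 55). Because gcd(32, 55) = 1, we may cancel 32 to get x_1 ≡ x_2 (mod 55).
Thus ψ is injective.
We now compute 32⁻¹ mod 55 explicitly. Euclid's algorithm: 55 = 1·32 + 23, 32 = 1·23 + 9, 23 = 2·9 + 5, 9 = 1·5 + 4, 5 = 1·4 + 1; back-substituting gives 1 = 43·32 − 25·55, so 32⁻¹ ≡ 43 (mod 55).
Since ψ is injective, we compute ψ⁻¹(44): solve 32x + 52 ≡ 44 (mod 55), i.e. 32x ≡ 47 (mod 55).
Multiplying by 32⁻¹ = 43 gives x ≡ 43·47 = 2021 = 36·55 + 41 ≡ 41 (mod 55).
Check: ψ(41) = 32·41 + 52 = 1364 = 24·55 + 44 ≡ 44 (mod 55).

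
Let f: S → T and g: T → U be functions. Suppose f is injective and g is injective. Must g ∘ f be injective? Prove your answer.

injective

Suppose (g ∘ f)(s) = (g ∘ f)(t), i.e. g(f(s)) = g(f(t)).
Since g is injective, f(s) = f(t). Since f is injective, s = t. So g ∘ f is injective.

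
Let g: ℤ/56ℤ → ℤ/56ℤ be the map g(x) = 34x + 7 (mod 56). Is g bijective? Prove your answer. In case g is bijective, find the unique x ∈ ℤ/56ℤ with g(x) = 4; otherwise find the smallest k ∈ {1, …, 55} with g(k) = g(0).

We have gcd(34, 56) = 2 > 1. Taking u = 0 and v = 28: g(0) = 7 and g(28) = 34·28 + 7 = 959 ≡ 7 (mod 56).
So g(0) = g(28) while 0 ≠ 28, therefore g is not injective, hence not bijective.
Since g is not bijective, we find the least positive k with g(k) = g(0): this means 34k ≡ 0 (mod 56), i.e. 56 ∣ 34k. Since gcd(34, 56) = 2, dividing through by 2 this holds exactly when 28 ∣ 17k, and as gcd(17, 28) = 1, exactly when 28 ∣ k.
The smallest positive such k is 28.

28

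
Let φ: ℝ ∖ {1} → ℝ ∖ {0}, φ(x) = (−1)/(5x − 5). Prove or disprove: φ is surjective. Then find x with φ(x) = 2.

9/10

For any y ≠ 0, solving y(5x − 5) = −1 for x gives a well-defined x ≠ 1. So φ is surjective.
Solving φ(x) = 2: cross-multiplying gives −1 = 2(5x − 5), which rearranges to −10x = −9, so x = 9/10.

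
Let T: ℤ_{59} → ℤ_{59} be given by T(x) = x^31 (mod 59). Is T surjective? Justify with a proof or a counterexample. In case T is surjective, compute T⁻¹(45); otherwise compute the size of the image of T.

Since 59 is prime, the nonzero elements of ℤ_{59} form a cyclic group of order 58.
As gcd(31, 58) = 1, raising to the 31st power is a bijection on this group: if a^31 ≡ b^31 then (ab^{−1})^31 = 1, and the only element of order dividing gcd(31, 58) = 1 is 1, so a = b.
With T(0) = 0 this makes T injective on all of ℤ_{59}, hence bijective (finite equal-size domain and codomain). In particular T is surjective.
Since T is surjective, we find the preimage of 45. The inverse of x ↦ x^31 on (ℤ_{59})^× is x ↦ x^15, because 31·15 = 465 = 8·58 + 1 ≡ 1 (mod 58) and x^{58} = 1 for x ≠ 0 (Fermat). So T⁻¹(45) = 45^15 mod 59.
Repeated squaring mod 59: 45^1 ≡ 45, 45^2 ≡ 45² = 2025 ≡ 19, 45^4 ≡ 19² = 361 ≡ 7, 45^8 ≡ 7² = 49. Since 15 = 8 + 4 + 2 + 1, 45^15 ≡ 49·7·19·45: 49·7 = 343 ≡ 48, then 48·19 = 912 ≡ 27, then 27·45 = 1215 ≡ 35. So 45^15 ≡ 35 (mod 59).
Hence T⁻¹(45) = 35.

35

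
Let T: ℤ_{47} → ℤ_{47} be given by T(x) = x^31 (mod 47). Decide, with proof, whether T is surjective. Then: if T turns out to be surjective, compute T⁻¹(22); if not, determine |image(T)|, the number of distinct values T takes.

Since 47 is prime, the nonzero elements of ℤ_{47} form a cyclic group of order 46.
As gcd(31, 46) = 1, raising to the 31st power is a bijection on this group: if u^31 ≡ v^31 then (uv^{−1})^31 = 1, and the only element of order dividing gcd(31, 46) = 1 is 1, so u = v.
With T(0) = 0 this makes T injective on all of ℤ_{47}, hence bijective (finite equal-size domain and codomain). In particular T is surjective.
Since T is surjective, we find the preimage of 22. The inverse of x ↦ x^31 on (ℤ_{47})^× is x ↦ x^3, because 31·3 = 93 = 2·46 + 1 ≡ 1 (mod 46) and x^{46} = 1 for x ≠ 0 (Fermat). So T⁻¹(22) = 22^3 mod 47.
Repeated squaring mod 47: 22^1 ≡ 22, 22^2 ≡ 22² = 484 ≡ 14. Since 3 = 2 + 1, 22^3 ≡ 14·22: 14·22 = 308 ≡ 26. So 22^3 ≡ 26 (mod 47).
Hence T⁻¹(22) = 26.

26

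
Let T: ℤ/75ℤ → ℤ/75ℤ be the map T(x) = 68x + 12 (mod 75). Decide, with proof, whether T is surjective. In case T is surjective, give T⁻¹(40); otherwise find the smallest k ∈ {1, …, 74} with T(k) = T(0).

71

Since gcd(68, 75) = 1, 68 is invertible modulo 75. Euclid's algorithm: 75 = 1·68 + 7, 68 = 9·7 + 5, 7 = 1·5 + 2, 5 = 2·2 + 1; back-substituting gives 1 = 32·68 − 29·75, so 68⁻¹ ≡ 32 (mod 75).
Then y ↦ 32(y − 12) is a two-sided inverse to T, so every y ∈ ℤ/75ℤ has a preimage.
So T is surjective.
Since T is surjective, we compute T⁻¹(40): solve 68x + 12 ≡ 40 (mod 75), i.e. 68x ≡ 28 (mod 75).
Multiplying by 68⁻¹ = 32 gives x ≡ 32·28 = 896 = 11·75 + 71 ≡ 71 (mod 75).
Check: T(71) = 68·71 + 12 = 4840 = 64·75 + 40 ≡ 40 (mod 75).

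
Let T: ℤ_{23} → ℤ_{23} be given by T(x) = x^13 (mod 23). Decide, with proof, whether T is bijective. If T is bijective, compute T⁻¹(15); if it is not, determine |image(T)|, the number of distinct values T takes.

Since 23 is prime, the nonzero elements of ℤ_{23} form a cyclic group of order 22.
As gcd(13, 22) = 1, raising to the 13th power is a bijection on this group: if x_1^13 ≡ x_2^13 then (x_1x_2^{−1})^13 = 1, and the only element of order dividing gcd(13, 22) = 1 is 1, so x_1 = x_2.
With T(0) = 0 this makes T injective on all of ℤ_{23}, hence bijective (finite equal-size domain and codomain). In particular T is bijective.
Since T is bijective, we find the preimage of 15. The inverse of x ↦ x^13 on (ℤ_{23})^× is x ↦ x^17, because 13·17 = 221 = 10·22 + 1 ≡ 1 (mod 22) and x^{22} = 1 for x ≠ 0 (Fermat). So T⁻¹(15) = 15^17 mod 23.
Repeated squaring mod 23: 15^1 ≡ 15, 15^2 ≡ 15² = 225 ≡ 18, 15^4 ≡ 18² = 324 ≡ 2, 15^8 ≡ 2² = 4, 15^16 ≡ 4² = 16. Since 17 = 16 + 1, 15^17 ≡ 16·15: 16·15 = 240 ≡ 10. So 15^17 ≡ 10 (mod 23).
Hence T⁻¹(15) = 10.

10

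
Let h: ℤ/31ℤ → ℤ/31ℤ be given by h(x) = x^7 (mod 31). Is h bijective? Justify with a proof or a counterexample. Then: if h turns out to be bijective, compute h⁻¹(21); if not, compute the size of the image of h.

Since 31 is prime, the nonzero elements of ℤ/31ℤ form a cyclic group of order 30.
As gcd(7, 30) = 1, raising to the 7th power is a bijection on this group: if a^7 ≡ b^7 then (ab^{−1})^7 = 1, and the only element of order dividing gcd(7, 30) = 1 is 1, so a = b.
With h(0) = 0 this makes h injective on all of ℤ/31ℤ, hence bijective (finite equal-size domain and codomain). In particular h is bijective.
Since h is bijective, we find the preimage of 21. The inverse of x ↦ x^7 on (ℤ/31ℤ)^× is x ↦ x^13, because 7·13 = 91 = 3·30 + 1 ≡ 1 (mod 30) and x^{30} = 1 for x ≠ 0 (Fermat). So h⁻¹(21) = 21^13 mod 31.
Repeated squaring mod 31: 21^1 ≡ 21, 21^2 ≡ 21² = 441 ≡ 7, 21^4 ≡ 7² = 49 ≡ 18, 21^8 ≡ 18² = 324 ≡ 14. Since 13 = 8 + 4 + 1, 21^13 ≡ 14·18·21: 14·18 = 252 ≡ 4, then 4·21 = 84 ≡ 22. So 21^13 ≡ 22 (mod 31).
Hence h⁻¹(21) = 22.

22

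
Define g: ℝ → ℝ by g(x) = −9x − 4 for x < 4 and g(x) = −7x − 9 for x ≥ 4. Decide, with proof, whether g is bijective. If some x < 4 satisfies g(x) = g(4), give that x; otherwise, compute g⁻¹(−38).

Both pieces are strictly decreasing (slopes −9 and −7), so each is injective on its own interval.
The left piece maps (−∞, 4) onto (−40, ∞); the right piece maps [4, ∞) onto (−∞, −37].
These images overlap. In particular g(4) = −37 (right piece), and solving −9x − 4 = −37 on the left piece gives x = 11/3 < 4.
So g(11/3) = g(4) with 11/3 ≠ 4, and g is not injective, hence not bijective. This x = 11/3 is the requested value below 4.

11/3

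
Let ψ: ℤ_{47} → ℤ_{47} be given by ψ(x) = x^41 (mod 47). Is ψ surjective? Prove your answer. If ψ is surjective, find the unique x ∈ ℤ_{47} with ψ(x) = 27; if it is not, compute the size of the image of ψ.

Since 47 is prime, the nonzero elements of ℤ_{47} form a cyclic group of order 46.
As gcd(41, 46) = 1, raising to the 41st power is a bijection on this group: if u^41 ≡ v^41 then (uv^{−1})^41 = 1, and the only element of order dividing gcd(41, 46) = 1 is 1, so u = v.
With ψ(0) = 0 this makes ψ injective on all of ℤ_{47}, hence bijective (finite equal-size domain and codomain). In particular ψ is surjective.
Since ψ is surjective, we find the preimage of 27. The inverse of x ↦ x^41 on (ℤ_{47})^× is x ↦ x^9, because 41·9 = 369 = 8·46 + 1 ≡ 1 (mod 46) and x^{46} = 1 for x ≠ 0 (Fermat). So ψ⁻¹(27) = 27^9 mod 47.
Repeated squaring mod 47: 27^1 ≡ 27, 27^2 ≡ 27² = 729 ≡ 24, 27^4 ≡ 24² = 576 ≡ 12, 27^8 ≡ 12² = 144 ≡ 3. Since 9 = 8 + 1, 27^9 ≡ 3·27: 3·27 = 81 ≡ 34. So 27^9 ≡ 34 (mod 47).
Hence ψ⁻¹(27) = 34.

34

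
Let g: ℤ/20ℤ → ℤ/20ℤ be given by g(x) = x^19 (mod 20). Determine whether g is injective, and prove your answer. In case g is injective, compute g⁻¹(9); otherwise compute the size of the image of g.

g(0) = 0^19 = 0.
g(10): Repeated squaring mod 20: 10^1 ≡ 10, 10^2 ≡ 10² = 100 ≡ 0, 10^4 ≡ 0² = 0, 10^8 ≡ 0² = 0, 10^16 ≡ 0² = 0. Since 19 = 16 + 2 + 1, 10^19 ≡ 0·0·10: 0·0 = 0, then 0·10 = 0. So 10^19 ≡ 0 (mod 20).
So g(0) = g(10) = 0 while 0 ≠ 10, thus g is not injective.
Since g is not injective, we determine |image(g)|. Computing x^19 mod 20 for each x (by repeated squaring, reducing mod 20 at every step), the values g(0), g(1), …, g(19) are: 0, 1, 8, 7, 4, 5, 16, 3, 12, 9, 0, 11, 8, 17, 4, 15, 16, 13, 12, 19.
The distinct values are {0, 1, 3, 4, 5, 7, 8, 9, 11, 12, 13, 15, 16, 17, 19}; there are 15 of them.

15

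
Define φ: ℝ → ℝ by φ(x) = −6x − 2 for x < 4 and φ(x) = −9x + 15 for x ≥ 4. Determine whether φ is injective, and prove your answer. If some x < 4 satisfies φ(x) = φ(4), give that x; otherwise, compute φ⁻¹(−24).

Both pieces are strictly decreasing (slopes −6 and −9), so each is injective on its own interval.
The left piece maps (−∞, 4) onto (−26, ∞); the right piece maps [4, ∞) onto (−∞, −21].
These images overlap. In particular φ(4) = −21 (right piece), and solving −6x − 2 = −21 on the left piece gives x = 19/6 < 4.
So φ(19/6) = φ(4) with 19/6 ≠ 4, and φ is not injective. This x = 19/6 is the requested value below 4.

19/6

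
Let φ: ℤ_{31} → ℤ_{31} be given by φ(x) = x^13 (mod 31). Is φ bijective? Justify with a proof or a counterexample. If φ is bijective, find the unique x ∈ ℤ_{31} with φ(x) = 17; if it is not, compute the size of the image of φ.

12

Since 31 is prime, the nonzero elements of ℤ_{31} form a cyclic group of order 30.
As gcd(13, 30) = 1, raising to the 13th power is a bijection on this group: if u^13 ≡ v^13 then (uv^{−1})^13 = 1, and the only element of order dividing gcd(13, 30) = 1 is 1, so u = v.
With φ(0) = 0 this makes φ injective on all of ℤ_{31}, hence bijective (finite equal-size domain and codomain). In particular φ is bijective.
Since φ is bijective, we find the preimage of 17. The inverse of x ↦ x^13 on (ℤ_{31})^× is x ↦ x^7, because 13·7 = 91 = 3·30 + 1 ≡ 1 (mod 30) and x^{30} = 1 for x ≠ 0 (Fermat). So φ⁻¹(17) = 17^7 mod 31.
Repeated squaring mod 31: 17^1 ≡ 17, 17^2 ≡ 17² = 289 ≡ 10, 17^4 ≡ 10² = 100 ≡ 7. Since 7 = 4 + 2 + 1, 17^7 ≡ 7·10·17: 7·10 = 70 ≡ 8, then 8·17 = 136 ≡ 12. So 17^7 ≡ 12 (mod 31).
Hence φ⁻¹(17) = 12.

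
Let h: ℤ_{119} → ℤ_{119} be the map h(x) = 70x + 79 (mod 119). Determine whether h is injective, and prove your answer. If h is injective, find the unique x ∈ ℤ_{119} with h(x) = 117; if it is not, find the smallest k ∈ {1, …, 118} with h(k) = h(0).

17

We have gcd(70, 119) = 7 > 1. Taking a = 0 and b = 17: h(0) = 79 and h(17) = 70·17 + 79 = 1269 ≡ 79 (mod 119).
So h(0) = h(17) while 0 ≠ 17, therefore h is not injective.
Since h is not injective, we find the least positive k with h(k) = h(0): this means 70k ≡ 0 (mod 119), i.e. 119 ∣ 70k. Since gcd(70, 119) = 7, dividing through by 7 this holds exactly when 17 ∣ 10k, and as gcd(10, 17) = 1, exactly when 17 ∣ k.
The smallest positive such k is 17.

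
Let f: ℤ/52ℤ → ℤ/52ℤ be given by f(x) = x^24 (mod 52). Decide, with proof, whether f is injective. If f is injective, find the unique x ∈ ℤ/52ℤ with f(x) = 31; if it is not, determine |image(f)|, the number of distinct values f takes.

4

f(1) = 1^24 = 1.
f(3): Repeated squaring mod 52: 3^1 ≡ 3, 3^2 ≡ 3² = 9, 3^4 ≡ 9² = 81 ≡ 29, 3^8 ≡ 29² = 841 ≡ 9, 3^16 ≡ 9² = 81 ≡ 29. Since 24 = 16 + 8, 3^24 ≡ 29·9: 29·9 = 261 ≡ 1. So 3^24 ≡ 1 (mod 52).
So f(1) = f(3) = 1 while 1 ≠ 3, thus f is not injective.
Since f is not injective, we determine |image(f)|. Computing x^24 mod 52 for each x (by repeated squaring, reducing mod 52 at every step), the values f(0), f(1), …, f(51) are: 0, 1, 40, 1, 40, 1, 40, 1, 40, 1, 40, 1, 40, 13, 40, 1, 40, 1, 40, 1, 40, 1, 40, 1, 40, 1, 0, 1, 40, 1, 40, 1, 40, 1, 40, 1, 40, 1, 40, 13, 40, 1, 40, 1, 40, 1, 40, 1, 40, 1, 40, 1.
The distinct values are {0, 1, 13, 40}; there are 4 of them.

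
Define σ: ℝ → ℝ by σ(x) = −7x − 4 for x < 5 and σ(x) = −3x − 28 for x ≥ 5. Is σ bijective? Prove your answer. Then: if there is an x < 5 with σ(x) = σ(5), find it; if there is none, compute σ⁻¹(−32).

4

Both pieces are strictly decreasing (slopes −7 and −3), so each is injective on its own interval.
The left piece maps (−∞, 5) onto (−39, ∞); the right piece maps [5, ∞) onto (−∞, −43].
The images leave a gap (−39 has no preimage), so σ is not surjective, hence not bijective.
Because the two images are disjoint, no x < 5 has σ(x) = σ(5), so we compute σ⁻¹(−32): −32 lies in (−39, ∞), so solve −7x − 4 = −32: x = (−32 + 4)/(−7) = 4.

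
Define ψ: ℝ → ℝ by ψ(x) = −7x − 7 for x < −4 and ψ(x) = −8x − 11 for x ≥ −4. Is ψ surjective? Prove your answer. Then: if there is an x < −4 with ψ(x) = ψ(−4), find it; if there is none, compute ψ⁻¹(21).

-4

Both pieces are strictly decreasing (slopes −7 and −8), so each is injective on its own interval.
The left piece maps (−∞, −4) onto (21, ∞); the right piece maps [−4, ∞) onto (−∞, 21].
These images together cover ℝ, so ψ is surjective.
Because the two images are disjoint, no x < −4 has ψ(x) = ψ(−4), so we compute ψ⁻¹(21): 21 lies in (−∞, 21], so solve −8x − 11 = 21: x = (21 + 11)/(−8) = −4.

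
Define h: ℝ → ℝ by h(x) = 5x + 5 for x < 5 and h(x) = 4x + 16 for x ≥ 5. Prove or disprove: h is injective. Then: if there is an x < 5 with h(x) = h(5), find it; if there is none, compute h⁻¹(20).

Both pieces are strictly increasing (slopes 5 and 4), so each is injective on its own interval.
The left piece maps (−∞, 5) onto (−∞, 30); the right piece maps [5, ∞) onto [36, ∞).
These images are disjoint, so no value is attained by both pieces. Therefore h is injective.
Because the two images are disjoint, no x < 5 has h(x) = h(5), so we compute h⁻¹(20): 20 lies in (−∞, 30), so solve 5x + 5 = 20: x = (20 − 5)/5 = 3.

3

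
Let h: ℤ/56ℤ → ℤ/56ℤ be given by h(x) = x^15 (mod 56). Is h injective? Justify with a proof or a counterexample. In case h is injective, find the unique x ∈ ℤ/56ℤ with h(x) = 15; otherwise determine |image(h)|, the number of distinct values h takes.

15

h(2): Repeated squaring mod 56: 2^1 ≡ 2, 2^2 ≡ 2² = 4, 2^4 ≡ 4² = 16, 2^8 ≡ 16² = 256 ≡ 32. Since 15 = 8 + 4 + 2 + 1, 2^15 ≡ 32·16·4·2: 32·16 = 512 ≡ 8, then 8·4 = 32, then 32·2 = 64 ≡ 8. So 2^15 ≡ 8 (mod 56).
h(4): Repeated squaring mod 56: 4^1 ≡ 4, 4^2 ≡ 4² = 16, 4^4 ≡ 16² = 256 ≡ 32, 4^8 ≡ 32² = 1024 ≡ 16. Since 15 = 8 + 4 + 2 + 1, 4^15 ≡ 16·32·16·4: 16·32 = 512 ≡ 8, then 8·16 = 128 ≡ 16, then 16·4 = 64 ≡ 8. So 4^15 ≡ 8 (mod 56).
So h(2) = h(4) = 8 while 2 ≠ 4, so h is not injective.
Since h is not injective, we determine |image(h)|. Computing x^15 mod 56 for each x (by repeated squaring, reducing mod 56 at every step), the values h(0), h(1), …, h(55) are: 0, 1, 8, 27, 8, 13, 48, 7, 8, 1, 48, 43, 48, 13, 0, 15, 8, 41, 8, 27, 48, 21, 8, 15, 48, 1, 48, 27, 0, 29, 8, 55, 8, 41, 48, 35, 8, 29, 48, 15, 48, 41, 0, 43, 8, 13, 8, 55, 48, 49, 8, 43, 48, 29, 48, 55.
The distinct values are {0, 1, 7, 8, 13, 15, 21, 27, 29, 35, 41, 43, 48, 49, 55}; there are 15 of them.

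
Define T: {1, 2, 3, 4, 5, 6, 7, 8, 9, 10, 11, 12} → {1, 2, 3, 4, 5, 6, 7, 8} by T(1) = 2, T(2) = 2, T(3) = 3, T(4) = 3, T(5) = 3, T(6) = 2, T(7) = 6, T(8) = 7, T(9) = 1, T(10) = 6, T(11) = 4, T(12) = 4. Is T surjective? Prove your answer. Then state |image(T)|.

6

No element maps to 5, so T is not surjective.
The image of T is {1, 2, 3, 4, 6, 7}, which has 6 elements.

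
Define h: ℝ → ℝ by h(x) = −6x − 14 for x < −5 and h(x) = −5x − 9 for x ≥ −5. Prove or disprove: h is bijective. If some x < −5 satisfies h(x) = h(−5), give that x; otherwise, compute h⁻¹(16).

Both pieces are strictly decreasing (slopes −6 and −5), so each is injective on its own interval.
The left piece maps (−∞, −5) onto (16, ∞); the right piece maps [−5, ∞) onto (−∞, 16].
Since 16 = 16, the images partition ℝ: h is injective and surjective, hence bijective.
Because the two images are disjoint, no x < −5 has h(x) = h(−5), so we compute h⁻¹(16): 16 lies in (−∞, 16], so solve −5x − 9 = 16: x = (16 + 9)/(−5) = −5.

-5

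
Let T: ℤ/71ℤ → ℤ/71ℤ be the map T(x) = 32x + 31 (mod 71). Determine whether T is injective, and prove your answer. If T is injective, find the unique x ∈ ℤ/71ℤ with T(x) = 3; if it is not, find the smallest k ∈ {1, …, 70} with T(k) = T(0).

Recall that T is injective when T(u) = T(v) forces u = v.
Suppose T(u) = T(v) in ℤ/71ℤ. Then 32u + 31 ≡ 32v + 31 (mod 71), therefore 32(u − v) ≡ 0 (mod 71).
Since gcd(32, 71) = 1, 32 is invertible modulo 71, hence u − v ≡ 0 (mod 71), i.e. u = v.
Therefore T is injective.
We now compute 32⁻¹ mod 71 explicitly. Euclid's algorithm: 71 = 2·32 + 7, 32 = 4·7 + 4, 7 = 1·4 + 3, 4 = 1·3 + 1; back-substituting gives 1 = 20·32 − 9·71, so 32⁻¹ ≡ 20 (mod 71).
Since T is injective, we compute T⁻¹(3): solve 32x + 31 ≡ 3 (mod 71), i.e. 32x ≡ 43 (mod 71).
Multiplying by 32⁻¹ = 20 gives x ≡ 20·43 = 860 = 12·71 + 8 ≡ 8 (mod 71).
Check: T(8) = 32·8 + 31 = 287 = 4·71 + 3 ≡ 3 (mod 71).

8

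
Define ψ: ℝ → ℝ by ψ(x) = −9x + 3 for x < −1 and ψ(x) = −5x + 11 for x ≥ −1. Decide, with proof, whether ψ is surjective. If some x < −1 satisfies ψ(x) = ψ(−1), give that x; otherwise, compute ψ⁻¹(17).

Both pieces are strictly decreasing (slopes −9 and −5), so each is injective on its own interval.
The left piece maps (−∞, −1) onto (12, ∞); the right piece maps [−1, ∞) onto (−∞, 16].
The union (12, ∞) ∪ (−∞, 16] covers ℝ, so ψ is surjective.
For the follow-up: the images overlap, so an x < −1 with ψ(x) = ψ(−1) exists. ψ(−1) = 16; solving −9x + 3 = 16 for x < −1 gives x = (16 − 3)/(−9) = −13/9.

-13/9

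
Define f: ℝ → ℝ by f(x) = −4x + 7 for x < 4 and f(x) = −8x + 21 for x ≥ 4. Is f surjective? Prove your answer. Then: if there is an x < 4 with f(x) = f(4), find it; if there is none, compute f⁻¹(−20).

41/8

Both pieces are strictly decreasing (slopes −4 and −8), so each is injective on its own interval.
The left piece maps (−∞, 4) onto (−9, ∞); the right piece maps [4, ∞) onto (−∞, −11].
The union (−9, ∞) ∪ (−∞, −11] omits the interval between −9 and −11; in particular −9 has no preimage. So f is not surjective.
Because the two images are disjoint, no x < 4 has f(x) = f(4), so we compute f⁻¹(−20): −20 lies in (−∞, −11], so solve −8x + 21 = −20: x = (−20 − 21)/(−8) = 41/8.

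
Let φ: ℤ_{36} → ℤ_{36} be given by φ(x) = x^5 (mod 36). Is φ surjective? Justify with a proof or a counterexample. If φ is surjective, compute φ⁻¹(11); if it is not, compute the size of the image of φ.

21

φ(0) = 0^5 = 0.
φ(6): Repeated squaring mod 36: 6^1 ≡ 6, 6^2 ≡ 6² = 36 ≡ 0, 6^4 ≡ 0² = 0. Since 5 = 4 + 1, 6^5 ≡ 0·6: 0·6 = 0. So 6^5 ≡ 0 (mod 36).
So φ(0) = φ(6) = 0 while 0 ≠ 6, therefore φ is not injective.
A non-injective map from the 36-element set ℤ_{36} to itself takes at most 35 distinct values, so it cannot be surjective. Thus φ is not surjective.
Since φ is not surjective, we determine |image(φ)|. Computing x^5 mod 36 for each x (by repeated squaring, reducing mod 36 at every step), the values φ(0), φ(1), …, φ(35) are: 0, 1, 32, 27, 16, 29, 0, 31, 8, 9, 28, 23, 0, 25, 20, 27, 4, 17, 0, 19, 32, 9, 16, 11, 0, 13, 8, 27, 28, 5, 0, 7, 20, 9, 4, 35.
The distinct values are {0, 1, 4, 5, 7, 8, 9, 11, 13, 16, 17, 19, 20, 23, 25, 27, 28, 29, 31, 32, 35}; there are 21 of them.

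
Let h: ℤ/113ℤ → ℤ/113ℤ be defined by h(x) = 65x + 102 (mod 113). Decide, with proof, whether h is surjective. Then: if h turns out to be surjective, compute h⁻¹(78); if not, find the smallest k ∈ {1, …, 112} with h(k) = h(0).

57

Since gcd(65, 113) = 1, 65 is invertible modulo 113. Euclid's algorithm: 113 = 1·65 + 48, 65 = 1·48 + 17, 48 = 2·17 + 14, 17 = 1·14 + 3, 14 = 4·3 + 2, 3 = 1·2 + 1; back-substituting gives 1 = 40·65 − 23·113, so 65⁻¹ ≡ 40 (mod 113).
For any y ∈ ℤ/113ℤ, x = 40(y − 102) mod 113 satisfies h(x) = 65·40(y − 102) + 102 ≡ y (since 65·40 ≡ 1 mod 113). So every y has a preimage.
Thus h is surjective.
Since h is surjective, we compute h⁻¹(78): solve 65x + 102 ≡ 78 (mod 113), i.e. 65x ≡ 89 (mod 113).
Multiplying by 65⁻¹ = 40 gives x ≡ 40·89 = 3560 = 31·113 + 57 ≡ 57 (mod 113).
Check: h(57) = 65·57 + 102 = 3807 = 33·113 + 78 ≡ 78 (mod 113).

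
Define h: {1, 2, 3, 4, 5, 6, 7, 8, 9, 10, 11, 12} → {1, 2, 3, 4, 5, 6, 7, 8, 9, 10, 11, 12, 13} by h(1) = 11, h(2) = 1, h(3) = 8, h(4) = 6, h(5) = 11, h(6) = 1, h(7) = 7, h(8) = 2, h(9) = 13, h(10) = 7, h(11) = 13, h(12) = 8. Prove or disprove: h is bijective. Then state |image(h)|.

h(1) = 11 = h(5) with 1 ≠ 5, so h is not injective, hence not bijective.
The image of h is {1, 2, 6, 7, 8, 11, 13}, which has 7 elements.

7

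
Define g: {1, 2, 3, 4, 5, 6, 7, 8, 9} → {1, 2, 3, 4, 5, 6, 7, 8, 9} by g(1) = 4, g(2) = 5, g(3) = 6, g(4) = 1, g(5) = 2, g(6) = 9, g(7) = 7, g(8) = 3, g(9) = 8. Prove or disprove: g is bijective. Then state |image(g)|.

9

The values 4, 5, 6, 1, 2, 9, 7, 3, 8 are a permutation of {1, 2, 3, 4, 5, 6, 7, 8, 9}: each element appears exactly once.
So g is injective and surjective, hence bijective.
The image of g is {1, 2, 3, 4, 5, 6, 7, 8, 9}, which has 9 elements.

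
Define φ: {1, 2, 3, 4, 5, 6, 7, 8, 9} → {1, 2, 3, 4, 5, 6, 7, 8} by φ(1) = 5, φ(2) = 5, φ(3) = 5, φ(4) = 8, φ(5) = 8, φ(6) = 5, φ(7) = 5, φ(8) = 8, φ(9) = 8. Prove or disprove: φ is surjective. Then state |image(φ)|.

2

No element maps to 1, so φ is not surjective.
The image of φ is {5, 8}, which has 2 elements.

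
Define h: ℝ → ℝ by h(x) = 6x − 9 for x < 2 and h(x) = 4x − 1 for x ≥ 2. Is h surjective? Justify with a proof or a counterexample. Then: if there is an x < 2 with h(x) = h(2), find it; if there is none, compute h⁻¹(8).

9/4

Both pieces are strictly increasing (slopes 6 and 4), so each is injective on its own interval.
The left piece maps (−∞, 2) onto (−∞, 3); the right piece maps [2, ∞) onto [7, ∞).
The union (−∞, 3) ∪ [7, ∞) omits the interval between 3 and 7; in particular 3 has no preimage. So h is not surjective.
Because the two images are disjoint, no x < 2 has h(x) = h(2), so we compute h⁻¹(8): 8 lies in [7, ∞), so solve 4x − 1 = 8: x = (8 + 1)/4 = 9/4.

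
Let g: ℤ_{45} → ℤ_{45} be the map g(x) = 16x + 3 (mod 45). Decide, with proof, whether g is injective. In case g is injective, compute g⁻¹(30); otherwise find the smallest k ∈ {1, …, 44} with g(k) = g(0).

If g(a) = g(b), then 16a ≡ 16b (mod 45). Because gcd(16, 45) = 1, we may cancel 16 to get a ≡ b (mod 45).
Therefore g is injective.
We now compute 16⁻¹ mod 45 explicitly. Euclid's algorithm: 45 = 2·16 + 13, 16 = 1·13 + 3, 13 = 4·3 + 1; back-substituting gives 1 = 31·16 − 11·45, so 16⁻¹ ≡ 31 (mod 45).
Since g is injective, we find g⁻¹(30): we need 16x ≡ 30 − 3 ≡ 27 (mod 45). Using 16⁻¹ = 31: x ≡ 31·27 = 837 = 18·45 + 27, so x = 27.
Check: g(27) = 16·27 + 3 = 435 = 9·45 + 30 ≡ 30 (mod 45).

27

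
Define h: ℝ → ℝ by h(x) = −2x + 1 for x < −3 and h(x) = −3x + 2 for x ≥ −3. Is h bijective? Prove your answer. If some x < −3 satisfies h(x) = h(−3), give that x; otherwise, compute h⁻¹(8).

-5

Both pieces are strictly decreasing (slopes −2 and −3), so each is injective on its own interval.
The left piece maps (−∞, −3) onto (7, ∞); the right piece maps [−3, ∞) onto (−∞, 11].
These images overlap. In particular h(−3) = 11 (right piece), and solving −2x + 1 = 11 on the left piece gives x = −5 < −3.
So h(−5) = h(−3) with −5 ≠ −3, and h is not injective, hence not bijective. This x = −5 is the requested value below −3.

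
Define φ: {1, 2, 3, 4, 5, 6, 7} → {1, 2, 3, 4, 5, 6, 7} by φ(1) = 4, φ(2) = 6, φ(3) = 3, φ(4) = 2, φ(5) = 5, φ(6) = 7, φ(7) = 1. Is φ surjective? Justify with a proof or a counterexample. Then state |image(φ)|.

7

Every element of the codomain has a preimage: 1 = φ(7), 2 = φ(4), 3 = φ(3), 4 = φ(1), 5 = φ(5), 6 = φ(2), 7 = φ(6).
Therefore φ is surjective.
The image of φ is {1, 2, 3, 4, 5, 6, 7}, which has 7 elements.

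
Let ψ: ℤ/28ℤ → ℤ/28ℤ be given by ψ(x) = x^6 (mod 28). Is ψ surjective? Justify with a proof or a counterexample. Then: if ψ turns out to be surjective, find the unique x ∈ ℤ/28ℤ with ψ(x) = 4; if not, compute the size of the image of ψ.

ψ(1) = 1^6 = 1.
ψ(3): Repeated squaring mod 28: 3^1 ≡ 3, 3^2 ≡ 3² = 9, 3^4 ≡ 9² = 81 ≡ 25. Since 6 = 4 + 2, 3^6 ≡ 25·9: 25·9 = 225 ≡ 1. So 3^6 ≡ 1 (mod 28).
So ψ(1) = ψ(3) = 1 while 1 ≠ 3, hence ψ is not injective.
A non-injective map from the 28-element set ℤ/28ℤ to itself takes at most 27 distinct values, so it cannot be surjective. So ψ is not surjective.
Since ψ is not surjective, we determine |image(ψ)|. Computing x^6 mod 28 for each x (by repeated squaring, reducing mod 28 at every step), the values ψ(0), ψ(1), …, ψ(27) are: 0, 1, 8, 1, 8, 1, 8, 21, 8, 1, 8, 1, 8, 1, 0, 1, 8, 1, 8, 1, 8, 21, 8, 1, 8, 1, 8, 1.
The distinct values are {0, 1, 8, 21}; there are 4 of them.

4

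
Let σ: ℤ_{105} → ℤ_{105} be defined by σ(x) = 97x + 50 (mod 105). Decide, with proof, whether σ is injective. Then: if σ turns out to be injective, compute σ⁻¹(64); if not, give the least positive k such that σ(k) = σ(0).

Suppose σ(a) = σ(b) in ℤ_{105}. Then 97a + 50 ≡ 97b + 50 (mod 105), hence 97(a − b) ≡ 0 (mod 105).
Since gcd(97, 105) = 1, 97 is invertible modulo 105, therefore a − b ≡ 0 (mod 105), i.e. a = b.
Therefore σ is injective.
We now compute 97⁻¹ mod 105 explicitly. Euclid's algorithm: 105 = 1·97 + 8, 97 = 12·8 + 1; back-substituting gives 1 = 13·97 − 12·105, so 97⁻¹ ≡ 13 (mod 105).
Since σ is injective, we compute σ⁻¹(64): solve 97x + 50 ≡ 64 (mod 105), i.e. 97x ≡ 14 (mod 105).
Multiplying by 97⁻¹ = 13 gives x ≡ 13·14 = 182 = 1·105 + 77 ≡ 77 (mod 105).
Check: σ(77) = 97·77 + 50 = 7519 = 71·105 + 64 ≡ 64 (mod 105).

77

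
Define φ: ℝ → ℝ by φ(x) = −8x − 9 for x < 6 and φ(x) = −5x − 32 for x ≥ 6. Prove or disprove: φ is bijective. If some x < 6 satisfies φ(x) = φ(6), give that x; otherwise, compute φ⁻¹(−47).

Both pieces are strictly decreasing (slopes −8 and −5), so each is injective on its own interval.
The left piece maps (−∞, 6) onto (−57, ∞); the right piece maps [6, ∞) onto (−∞, −62].
The images leave a gap (−57 has no preimage), so φ is not surjective, hence not bijective.
Because the two images are disjoint, no x < 6 has φ(x) = φ(6), so we compute φ⁻¹(−47): −47 lies in (−57, ∞), so solve −8x − 9 = −47: x = (−47 + 9)/(−8) = 19/4.

19/4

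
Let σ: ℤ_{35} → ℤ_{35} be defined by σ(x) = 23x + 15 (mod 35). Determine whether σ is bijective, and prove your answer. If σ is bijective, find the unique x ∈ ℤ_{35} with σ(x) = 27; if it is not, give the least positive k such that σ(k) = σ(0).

34

If σ(u) = σ(v), then 23u ≡ 23v (mod 35). Because gcd(23, 35) = 1, we may cancel 23 to get u ≡ v (mod 35).
We now compute 23⁻¹ mod 35 explicitly. Euclid's algorithm: 35 = 1·23 + 12, 23 = 1·12 + 11, 12 = 1·11 + 1; back-substituting gives 1 = 32·23 − 21·35, so 23⁻¹ ≡ 32 (mod 35).
Then y ↦ 32(y − 15) is a two-sided inverse to σ, so every y ∈ ℤ_{35} has a preimage.
So σ is bijective.
Since σ is bijective, we compute σ⁻¹(27): solve 23x + 15 ≡ 27 (mod 35), i.e. 23x ≡ 12 (mod 35).
Multiplying by 23⁻¹ = 32 gives x ≡ 32·12 = 384 = 10·35 + 34 ≡ 34 (mod 35).
Check: σ(34) = 23·34 + 15 = 797 = 22·35 + 27 ≡ 27 (mod 35).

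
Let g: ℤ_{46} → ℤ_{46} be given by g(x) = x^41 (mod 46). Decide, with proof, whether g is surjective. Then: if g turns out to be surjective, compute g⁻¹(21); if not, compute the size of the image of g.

33

Computing x^41 mod 46 for each x (by repeated squaring, reducing mod 46 at every step), the values g(0), g(1), …, g(45) are: 0, 1, 26, 29, 32, 7, 18, 11, 4, 13, 44, 15, 8, 25, 10, 19, 12, 5, 16, 37, 40, 43, 22, 23, 24, 3, 6, 9, 30, 41, 34, 27, 36, 21, 38, 31, 2, 33, 42, 35, 28, 39, 14, 17, 20, 45.
Every element of ℤ_{46} appears exactly once in this list, so g is a bijection, and in particular surjective.
Since g is surjective, we read off the preimage of 21 from the same table: g(33) = 21, so g⁻¹(21) = 33.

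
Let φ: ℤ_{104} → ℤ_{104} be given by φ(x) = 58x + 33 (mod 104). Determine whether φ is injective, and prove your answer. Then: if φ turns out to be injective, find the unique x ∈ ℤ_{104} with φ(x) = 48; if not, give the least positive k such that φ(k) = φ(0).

Recall: φ is injective if φ(a) = φ(b) implies a = b.
We have gcd(58, 104) = 2 > 1. Taking a = 0 and b = 52: φ(0) = 33 and φ(52) = 58·52 + 33 = 3049 ≡ 33 (mod 104).
So φ(0) = φ(52) while 0 ≠ 52, therefore φ is not injective.
Since φ is not injective, we find the least positive k with φ(k) = φ(0): this means 58k ≡ 0 (mod 104), i.e. 104 ∣ 58k. Since gcd(58, 104) = 2, dividing through by 2 this holds exactly when 52 ∣ 29k, and as gcd(29, 52) = 1, exactly when 52 ∣ k.
The smallest positive such k is 52.

52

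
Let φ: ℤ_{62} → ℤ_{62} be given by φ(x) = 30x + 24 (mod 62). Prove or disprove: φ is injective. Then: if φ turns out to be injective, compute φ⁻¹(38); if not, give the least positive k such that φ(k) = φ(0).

We have gcd(30, 62) = 2 > 1. Taking a = 0 and b = 31: φ(0) = 24 and φ(31) = 30·31 + 24 = 954 ≡ 24 (mod 62).
So φ(0) = φ(31) while 0 ≠ 31, thus φ is not injective.
Since φ is not injective, we find the least positive k with φ(k) = φ(0): this means 30k ≡ 0 (mod 62), i.e. 62 ∣ 30k. Since gcd(30, 62) = 2, dividing through by 2 this holds exactly when 31 ∣ 15k, and as gcd(15, 31) = 1, exactly when 31 ∣ k.
The smallest positive such k is 31.

31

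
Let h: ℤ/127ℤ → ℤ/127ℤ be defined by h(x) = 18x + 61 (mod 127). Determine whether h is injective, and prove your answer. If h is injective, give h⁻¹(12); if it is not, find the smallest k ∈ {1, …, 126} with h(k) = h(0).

Recall: h is injective if h(u) = h(v) implies u = v.
Suppose h(u) = h(v) in ℤ/127ℤ. Then 18u + 61 ≡ 18v + 61 (mod 127), therefore 18(u − v) ≡ 0 (mod 127).
Since gcd(18, 127) = 1, 18 is invertible modulo 127, therefore u − v ≡ 0 (mod 127), i.e. u = v.
Hence h is injective.
We now compute 18⁻¹ mod 127 explicitly. Euclid's algorithm: 127 = 7·18 + 1; back-substituting gives 1 = 120·18 − 17·127, so 18⁻¹ ≡ 120 (mod 127).
Since h is injective, we find h⁻¹(12): we need 18x ≡ 12 − 61 ≡ 78 (mod 127). Using 18⁻¹ = 120: x ≡ 120·78 = 9360 = 73·127 + 89, so x = 89.
Check: h(89) = 18·89 + 61 = 1663 = 13·127 + 12 ≡ 12 (mod 127).

89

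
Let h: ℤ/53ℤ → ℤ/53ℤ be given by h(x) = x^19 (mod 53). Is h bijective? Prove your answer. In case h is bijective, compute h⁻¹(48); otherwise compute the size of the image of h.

Since 53 is prime, the nonzero elements of ℤ/53ℤ form a cyclic group of order 52.
As gcd(19, 52) = 1, raising to the 19th power is a bijection on this group: if s^19 ≡ t^19 then (st^{−1})^19 = 1, and the only element of order dividing gcd(19, 52) = 1 is 1, so s = t.
With h(0) = 0 this makes h injective on all of ℤ/53ℤ, hence bijective (finite equal-size domain and codomain). In particular h is bijective.
Since h is bijective, we find the preimage of 48. The inverse of x ↦ x^19 on (ℤ/53ℤ)^× is x ↦ x^11, because 19·11 = 209 = 4·52 + 1 ≡ 1 (mod 52) and x^{52} = 1 for x ≠ 0 (Fermat). So h⁻¹(48) = 48^11 mod 53.
Repeated squaring mod 53: 48^1 ≡ 48, 48^2 ≡ 48² = 2304 ≡ 25, 48^4 ≡ 25² = 625 ≡ 42, 48^8 ≡ 42² = 1764 ≡ 15. Since 11 = 8 + 2 + 1, 48^11 ≡ 15·25·48: 15·25 = 375 ≡ 4, then 4·48 = 192 ≡ 33. So 48^11 ≡ 33 (mod 53).
Hence h⁻¹(48) = 33.

33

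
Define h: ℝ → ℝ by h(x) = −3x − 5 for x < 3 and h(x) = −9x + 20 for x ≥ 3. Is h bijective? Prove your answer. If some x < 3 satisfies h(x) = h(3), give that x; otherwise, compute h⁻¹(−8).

Both pieces are strictly decreasing (slopes −3 and −9), so each is injective on its own interval.
The left piece maps (−∞, 3) onto (−14, ∞); the right piece maps [3, ∞) onto (−∞, −7].
These images overlap. In particular h(3) = −7 (right piece), and solving −3x − 5 = −7 on the left piece gives x = 2/3 < 3.
So h(2/3) = h(3) with 2/3 ≠ 3, and h is not injective, hence not bijective. This x = 2/3 is the requested value below 3.

2/3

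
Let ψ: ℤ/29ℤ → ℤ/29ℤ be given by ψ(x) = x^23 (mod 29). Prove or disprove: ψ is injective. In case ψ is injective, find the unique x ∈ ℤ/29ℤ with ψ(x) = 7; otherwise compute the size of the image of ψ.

Since 29 is prime, the nonzero elements of ℤ/29ℤ form a cyclic group of order 28.
As gcd(23, 28) = 1, raising to the 23rd power is a bijection on this group: if x_1^23 ≡ x_2^23 then (x_1x_2^{−1})^23 = 1, and the only element of order dividing gcd(23, 28) = 1 is 1, so x_1 = x_2.
With ψ(0) = 0 this makes ψ injective on all of ℤ/29ℤ, hence bijective (finite equal-size domain and codomain). In particular ψ is injective.
Since ψ is injective, we find the preimage of 7. The inverse of x ↦ x^23 on (ℤ/29ℤ)^× is x ↦ x^11, because 23·11 = 253 = 9·28 + 1 ≡ 1 (mod 28) and x^{28} = 1 for x ≠ 0 (Fermat). So ψ⁻¹(7) = 7^11 mod 29.
Repeated squaring mod 29: 7^1 ≡ 7, 7^2 ≡ 7² = 49 ≡ 20, 7^4 ≡ 20² = 400 ≡ 23, 7^8 ≡ 23² = 529 ≡ 7. Since 11 = 8 + 2 + 1, 7^11 ≡ 7·20·7: 7·20 = 140 ≡ 24, then 24·7 = 168 ≡ 23. So 7^11 ≡ 23 (mod 29).
Hence ψ⁻¹(7) = 23.

23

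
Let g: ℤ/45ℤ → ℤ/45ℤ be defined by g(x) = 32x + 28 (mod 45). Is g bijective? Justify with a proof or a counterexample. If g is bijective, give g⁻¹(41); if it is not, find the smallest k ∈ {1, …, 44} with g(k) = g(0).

44

Recall that g is injective if g(a) = g(b) implies a = b.
Suppose g(a) = g(b) in ℤ/45ℤ. Then 32a + 28 ≡ 32b + 28 (mod 45), therefore 32(a − b) ≡ 0 (mod 45).
Since gcd(32, 45) = 1, 32 is invertible modulo 45, hence a − b ≡ 0 (mod 45), i.e. a = b.
We now compute 32⁻¹ mod 45 explicitly. Euclid's algorithm: 45 = 1·32 + 13, 32 = 2·13 + 6, 13 = 2·6 + 1; back-substituting gives 1 = 38·32 − 27·45, so 32⁻¹ ≡ 38 (mod 45).
Then y ↦ 38(y − 28) is a two-sided inverse to g, so every y ∈ ℤ/45ℤ has a preimage.
Therefore g is bijective.
Since g is bijective, we compute g⁻¹(41): solve 32x + 28 ≡ 41 (mod 45), i.e. 32x ≡ 13 (mod 45).
Multiplying by 32⁻¹ = 38 gives x ≡ 38·13 = 494 = 10·45 + 44 ≡ 44 (mod 45).
Check: g(44) = 32·44 + 28 = 1436 = 31·45 + 41 ≡ 41 (mod 45).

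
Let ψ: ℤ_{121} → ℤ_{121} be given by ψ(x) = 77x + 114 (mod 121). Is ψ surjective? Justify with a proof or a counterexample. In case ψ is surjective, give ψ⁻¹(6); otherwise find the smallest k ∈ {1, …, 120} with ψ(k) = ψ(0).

Since gcd(77, 121) = 11, we have 77x ≡ 0 (mod 11) for all x, so ψ(x) ≡ 4 (mod 11).
But 0 ≢ 4 (mod 11), so 0 ∈ ℤ_{121} has no preimage. Thus ψ is not surjective.
Since ψ is not surjective, we find the least positive k with ψ(k) = ψ(0): this means 77k ≡ 0 (mod 121), i.e. 121 ∣ 77k. Since gcd(77, 121) = 11, dividing through by 11 this holds exactly when 11 ∣ 7k, and as gcd(7, 11) = 1, exactly when 11 ∣ k.
The smallest positive such k is 11.

11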